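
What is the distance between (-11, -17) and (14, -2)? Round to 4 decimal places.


d = sqrt((14--11)^2 + (-2--17)^2) = 29.1548

29.1548


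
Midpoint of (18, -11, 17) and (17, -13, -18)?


Midpoint = ((18+17)/2, (-11+-13)/2, (17+-18)/2) = (17.5, -12, -0.5)

(17.5, -12, -0.5)


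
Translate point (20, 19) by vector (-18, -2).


Translation: (x+dx, y+dy) = (20+-18, 19+-2) = (2, 17)

(2, 17)


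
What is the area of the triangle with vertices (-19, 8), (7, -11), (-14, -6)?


Area = |x1(y2-y3) + x2(y3-y1) + x3(y1-y2)| / 2
= |-19*(-11--6) + 7*(-6-8) + -14*(8--11)| / 2
= 134.5

134.5


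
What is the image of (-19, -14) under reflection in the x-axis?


Reflection across x-axis: (x, y) -> (x, -y)
(-19, -14) -> (-19, 14)

(-19, 14)


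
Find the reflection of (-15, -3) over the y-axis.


Reflection across y-axis: (x, y) -> (-x, y)
(-15, -3) -> (15, -3)

(15, -3)


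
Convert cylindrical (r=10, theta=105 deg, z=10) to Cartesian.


x = 10 * cos(105) = -2.5882
y = 10 * sin(105) = 9.6593
z = 10

(-2.5882, 9.6593, 10)


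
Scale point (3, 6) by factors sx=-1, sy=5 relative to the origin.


Scaling: (x*sx, y*sy) = (3*-1, 6*5) = (-3, 30)

(-3, 30)


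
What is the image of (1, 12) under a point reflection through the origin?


Reflection through origin: (x, y) -> (-x, -y)
(1, 12) -> (-1, -12)

(-1, -12)


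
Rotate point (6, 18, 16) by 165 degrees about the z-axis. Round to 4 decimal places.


x' = 6*cos(165) - 18*sin(165) = -10.4543
y' = 6*sin(165) + 18*cos(165) = -15.8338
z' = 16

(-10.4543, -15.8338, 16)


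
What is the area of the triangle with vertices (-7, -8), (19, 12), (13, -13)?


Area = |x1(y2-y3) + x2(y3-y1) + x3(y1-y2)| / 2
= |-7*(12--13) + 19*(-13--8) + 13*(-8-12)| / 2
= 265

265


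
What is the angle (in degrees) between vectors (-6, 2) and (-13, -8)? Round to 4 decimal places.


dot = -6*-13 + 2*-8 = 62
|u| = 6.3246, |v| = 15.2643
cos(angle) = 0.6422
angle = 50.0425 degrees

50.0425 degrees


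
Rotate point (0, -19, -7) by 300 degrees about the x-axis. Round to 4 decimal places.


x' = 0
y' = -19*cos(300) - -7*sin(300) = -15.5622
z' = -19*sin(300) + -7*cos(300) = 12.9545

(0, -15.5622, 12.9545)


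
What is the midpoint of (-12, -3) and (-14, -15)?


Midpoint = ((-12+-14)/2, (-3+-15)/2) = (-13, -9)

(-13, -9)


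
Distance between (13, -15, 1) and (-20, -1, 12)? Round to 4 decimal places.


d = sqrt((-20-13)^2 + (-1--15)^2 + (12-1)^2) = 37.4967

37.4967


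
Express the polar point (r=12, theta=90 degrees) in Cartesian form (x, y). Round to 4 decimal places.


x = 12 * cos(90) = 0
y = 12 * sin(90) = 12

(0, 12)


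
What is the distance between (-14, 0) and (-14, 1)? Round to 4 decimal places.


d = sqrt((-14--14)^2 + (1-0)^2) = 1

1


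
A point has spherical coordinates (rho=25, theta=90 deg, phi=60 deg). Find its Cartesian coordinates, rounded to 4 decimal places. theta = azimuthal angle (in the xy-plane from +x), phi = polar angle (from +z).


x = 25 * sin(60) * cos(90) = 0
y = 25 * sin(60) * sin(90) = 21.6506
z = 25 * cos(60) = 12.5

(0, 21.6506, 12.5)


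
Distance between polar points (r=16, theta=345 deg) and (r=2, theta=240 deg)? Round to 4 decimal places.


d = sqrt(r1^2 + r2^2 - 2*r1*r2*cos(t2-t1))
d = sqrt(16^2 + 2^2 - 2*16*2*cos(240-345)) = 16.6302

16.6302


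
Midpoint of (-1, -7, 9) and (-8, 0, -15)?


Midpoint = ((-1+-8)/2, (-7+0)/2, (9+-15)/2) = (-4.5, -3.5, -3)

(-4.5, -3.5, -3)


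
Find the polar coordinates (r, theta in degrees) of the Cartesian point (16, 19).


r = sqrt(16^2 + 19^2) = 24.8395
theta = atan2(19, 16) = 49.8991 degrees

r = 24.8395, theta = 49.8991 degrees


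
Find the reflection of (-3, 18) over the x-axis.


Reflection across x-axis: (x, y) -> (x, -y)
(-3, 18) -> (-3, -18)

(-3, -18)


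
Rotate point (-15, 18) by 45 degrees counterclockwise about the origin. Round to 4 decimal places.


x' = -15*cos(45) - 18*sin(45) = -23.3345
y' = -15*sin(45) + 18*cos(45) = 2.1213

(-23.3345, 2.1213)


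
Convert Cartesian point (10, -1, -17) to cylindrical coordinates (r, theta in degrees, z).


r = sqrt(10^2 + (-1)^2) = 10.0499
theta = atan2(-1, 10) = 354.2894 deg
z = -17

r = 10.0499, theta = 354.2894 deg, z = -17


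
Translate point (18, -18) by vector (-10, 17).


Translation: (x+dx, y+dy) = (18+-10, -18+17) = (8, -1)

(8, -1)


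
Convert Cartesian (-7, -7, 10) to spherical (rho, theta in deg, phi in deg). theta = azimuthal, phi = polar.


rho = sqrt((-7)^2 + (-7)^2 + 10^2) = 14.0712
theta = atan2(-7, -7) = 225 deg
phi = acos(10/14.0712) = 44.7106 deg

rho = 14.0712, theta = 225 deg, phi = 44.7106 deg


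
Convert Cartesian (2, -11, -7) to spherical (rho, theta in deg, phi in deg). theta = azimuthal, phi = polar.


rho = sqrt(2^2 + (-11)^2 + (-7)^2) = 13.1909
theta = atan2(-11, 2) = 280.3048 deg
phi = acos(-7/13.1909) = 122.0506 deg

rho = 13.1909, theta = 280.3048 deg, phi = 122.0506 deg


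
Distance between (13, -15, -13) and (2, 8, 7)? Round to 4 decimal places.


d = sqrt((2-13)^2 + (8--15)^2 + (7--13)^2) = 32.4037

32.4037


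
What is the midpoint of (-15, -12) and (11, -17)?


Midpoint = ((-15+11)/2, (-12+-17)/2) = (-2, -14.5)

(-2, -14.5)


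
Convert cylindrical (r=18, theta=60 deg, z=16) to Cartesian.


x = 18 * cos(60) = 9
y = 18 * sin(60) = 15.5885
z = 16

(9, 15.5885, 16)


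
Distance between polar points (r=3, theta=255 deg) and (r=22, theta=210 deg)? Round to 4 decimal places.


d = sqrt(r1^2 + r2^2 - 2*r1*r2*cos(t2-t1))
d = sqrt(3^2 + 22^2 - 2*3*22*cos(210-255)) = 19.9915

19.9915


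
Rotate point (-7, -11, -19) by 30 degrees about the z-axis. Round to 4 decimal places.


x' = -7*cos(30) - -11*sin(30) = -0.5622
y' = -7*sin(30) + -11*cos(30) = -13.0263
z' = -19

(-0.5622, -13.0263, -19)


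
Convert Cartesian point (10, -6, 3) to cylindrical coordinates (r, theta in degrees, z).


r = sqrt(10^2 + (-6)^2) = 11.6619
theta = atan2(-6, 10) = 329.0362 deg
z = 3

r = 11.6619, theta = 329.0362 deg, z = 3


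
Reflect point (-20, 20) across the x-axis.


Reflection across x-axis: (x, y) -> (x, -y)
(-20, 20) -> (-20, -20)

(-20, -20)


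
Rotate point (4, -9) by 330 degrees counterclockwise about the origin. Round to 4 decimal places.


x' = 4*cos(330) - -9*sin(330) = -1.0359
y' = 4*sin(330) + -9*cos(330) = -9.7942

(-1.0359, -9.7942)


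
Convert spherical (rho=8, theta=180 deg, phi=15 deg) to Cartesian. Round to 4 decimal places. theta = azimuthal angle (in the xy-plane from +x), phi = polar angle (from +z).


x = 8 * sin(15) * cos(180) = -2.0706
y = 8 * sin(15) * sin(180) = 0
z = 8 * cos(15) = 7.7274

(-2.0706, 0, 7.7274)


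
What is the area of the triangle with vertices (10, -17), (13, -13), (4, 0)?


Area = |x1(y2-y3) + x2(y3-y1) + x3(y1-y2)| / 2
= |10*(-13-0) + 13*(0--17) + 4*(-17--13)| / 2
= 37.5

37.5


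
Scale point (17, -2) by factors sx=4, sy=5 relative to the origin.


Scaling: (x*sx, y*sy) = (17*4, -2*5) = (68, -10)

(68, -10)


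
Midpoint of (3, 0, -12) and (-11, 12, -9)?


Midpoint = ((3+-11)/2, (0+12)/2, (-12+-9)/2) = (-4, 6, -10.5)

(-4, 6, -10.5)


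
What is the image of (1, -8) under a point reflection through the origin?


Reflection through origin: (x, y) -> (-x, -y)
(1, -8) -> (-1, 8)

(-1, 8)


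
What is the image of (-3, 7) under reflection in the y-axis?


Reflection across y-axis: (x, y) -> (-x, y)
(-3, 7) -> (3, 7)

(3, 7)


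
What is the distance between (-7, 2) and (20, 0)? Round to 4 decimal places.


d = sqrt((20--7)^2 + (0-2)^2) = 27.074

27.074


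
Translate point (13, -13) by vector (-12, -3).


Translation: (x+dx, y+dy) = (13+-12, -13+-3) = (1, -16)

(1, -16)


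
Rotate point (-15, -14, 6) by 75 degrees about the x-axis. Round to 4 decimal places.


x' = -15
y' = -14*cos(75) - 6*sin(75) = -9.419
z' = -14*sin(75) + 6*cos(75) = -11.97

(-15, -9.419, -11.97)


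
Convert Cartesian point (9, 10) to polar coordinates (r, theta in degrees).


r = sqrt(9^2 + 10^2) = 13.4536
theta = atan2(10, 9) = 48.0128 degrees

r = 13.4536, theta = 48.0128 degrees


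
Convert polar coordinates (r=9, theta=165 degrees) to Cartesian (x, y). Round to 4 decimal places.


x = 9 * cos(165) = -8.6933
y = 9 * sin(165) = 2.3294

(-8.6933, 2.3294)


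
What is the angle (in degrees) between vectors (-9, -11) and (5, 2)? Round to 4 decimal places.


dot = -9*5 + -11*2 = -67
|u| = 14.2127, |v| = 5.3852
cos(angle) = -0.8754
angle = 151.0908 degrees

151.0908 degrees


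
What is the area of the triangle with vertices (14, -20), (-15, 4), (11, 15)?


Area = |x1(y2-y3) + x2(y3-y1) + x3(y1-y2)| / 2
= |14*(4-15) + -15*(15--20) + 11*(-20-4)| / 2
= 471.5

471.5


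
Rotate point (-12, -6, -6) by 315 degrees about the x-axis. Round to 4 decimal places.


x' = -12
y' = -6*cos(315) - -6*sin(315) = -8.4853
z' = -6*sin(315) + -6*cos(315) = 0

(-12, -8.4853, 0)


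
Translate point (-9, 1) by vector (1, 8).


Translation: (x+dx, y+dy) = (-9+1, 1+8) = (-8, 9)

(-8, 9)


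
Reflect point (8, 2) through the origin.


Reflection through origin: (x, y) -> (-x, -y)
(8, 2) -> (-8, -2)

(-8, -2)


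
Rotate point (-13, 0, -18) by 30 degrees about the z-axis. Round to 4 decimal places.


x' = -13*cos(30) - 0*sin(30) = -11.2583
y' = -13*sin(30) + 0*cos(30) = -6.5
z' = -18

(-11.2583, -6.5, -18)


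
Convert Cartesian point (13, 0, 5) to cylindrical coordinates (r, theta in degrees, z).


r = sqrt(13^2 + 0^2) = 13
theta = atan2(0, 13) = 0 deg
z = 5

r = 13, theta = 0 deg, z = 5


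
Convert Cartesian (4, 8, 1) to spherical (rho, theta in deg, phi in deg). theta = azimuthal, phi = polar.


rho = sqrt(4^2 + 8^2 + 1^2) = 9
theta = atan2(8, 4) = 63.4349 deg
phi = acos(1/9) = 83.6206 deg

rho = 9, theta = 63.4349 deg, phi = 83.6206 deg


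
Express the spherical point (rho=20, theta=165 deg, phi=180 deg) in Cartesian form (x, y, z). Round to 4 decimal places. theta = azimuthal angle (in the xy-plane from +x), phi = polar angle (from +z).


x = 20 * sin(180) * cos(165) = 0
y = 20 * sin(180) * sin(165) = 0
z = 20 * cos(180) = -20

(0, 0, -20)


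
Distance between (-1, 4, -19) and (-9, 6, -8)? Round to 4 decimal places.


d = sqrt((-9--1)^2 + (6-4)^2 + (-8--19)^2) = 13.7477

13.7477


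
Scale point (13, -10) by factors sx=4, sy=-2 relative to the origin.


Scaling: (x*sx, y*sy) = (13*4, -10*-2) = (52, 20)

(52, 20)


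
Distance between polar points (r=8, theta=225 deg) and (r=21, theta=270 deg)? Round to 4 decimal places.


d = sqrt(r1^2 + r2^2 - 2*r1*r2*cos(t2-t1))
d = sqrt(8^2 + 21^2 - 2*8*21*cos(270-225)) = 16.3527

16.3527


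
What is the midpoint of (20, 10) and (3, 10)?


Midpoint = ((20+3)/2, (10+10)/2) = (11.5, 10)

(11.5, 10)


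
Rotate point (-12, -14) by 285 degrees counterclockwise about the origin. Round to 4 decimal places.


x' = -12*cos(285) - -14*sin(285) = -16.6288
y' = -12*sin(285) + -14*cos(285) = 7.9676

(-16.6288, 7.9676)


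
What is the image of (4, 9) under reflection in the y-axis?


Reflection across y-axis: (x, y) -> (-x, y)
(4, 9) -> (-4, 9)

(-4, 9)


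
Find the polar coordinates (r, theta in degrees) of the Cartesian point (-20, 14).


r = sqrt((-20)^2 + 14^2) = 24.4131
theta = atan2(14, -20) = 145.008 degrees

r = 24.4131, theta = 145.008 degrees


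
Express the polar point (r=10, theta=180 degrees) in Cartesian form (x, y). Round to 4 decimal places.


x = 10 * cos(180) = -10
y = 10 * sin(180) = 0

(-10, 0)


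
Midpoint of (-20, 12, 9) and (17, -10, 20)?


Midpoint = ((-20+17)/2, (12+-10)/2, (9+20)/2) = (-1.5, 1, 14.5)

(-1.5, 1, 14.5)


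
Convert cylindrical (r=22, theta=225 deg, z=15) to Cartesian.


x = 22 * cos(225) = -15.5563
y = 22 * sin(225) = -15.5563
z = 15

(-15.5563, -15.5563, 15)


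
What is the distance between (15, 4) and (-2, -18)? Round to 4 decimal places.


d = sqrt((-2-15)^2 + (-18-4)^2) = 27.8029

27.8029


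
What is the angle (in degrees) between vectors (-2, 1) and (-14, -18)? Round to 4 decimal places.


dot = -2*-14 + 1*-18 = 10
|u| = 2.2361, |v| = 22.8035
cos(angle) = 0.1961
angle = 78.6901 degrees

78.6901 degrees


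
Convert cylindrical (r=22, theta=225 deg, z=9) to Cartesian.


x = 22 * cos(225) = -15.5563
y = 22 * sin(225) = -15.5563
z = 9

(-15.5563, -15.5563, 9)


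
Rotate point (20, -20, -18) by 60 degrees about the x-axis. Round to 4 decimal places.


x' = 20
y' = -20*cos(60) - -18*sin(60) = 5.5885
z' = -20*sin(60) + -18*cos(60) = -26.3205

(20, 5.5885, -26.3205)


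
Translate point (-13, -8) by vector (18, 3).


Translation: (x+dx, y+dy) = (-13+18, -8+3) = (5, -5)

(5, -5)


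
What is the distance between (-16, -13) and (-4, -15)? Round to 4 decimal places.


d = sqrt((-4--16)^2 + (-15--13)^2) = 12.1655

12.1655


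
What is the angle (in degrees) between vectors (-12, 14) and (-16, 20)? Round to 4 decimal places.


dot = -12*-16 + 14*20 = 472
|u| = 18.4391, |v| = 25.6125
cos(angle) = 0.9994
angle = 1.9415 degrees

1.9415 degrees


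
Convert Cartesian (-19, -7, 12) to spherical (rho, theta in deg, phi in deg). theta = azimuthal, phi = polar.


rho = sqrt((-19)^2 + (-7)^2 + 12^2) = 23.5372
theta = atan2(-7, -19) = 200.2249 deg
phi = acos(12/23.5372) = 59.3474 deg

rho = 23.5372, theta = 200.2249 deg, phi = 59.3474 deg


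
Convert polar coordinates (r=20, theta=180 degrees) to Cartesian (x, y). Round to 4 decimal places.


x = 20 * cos(180) = -20
y = 20 * sin(180) = 0

(-20, 0)


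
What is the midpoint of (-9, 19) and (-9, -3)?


Midpoint = ((-9+-9)/2, (19+-3)/2) = (-9, 8)

(-9, 8)


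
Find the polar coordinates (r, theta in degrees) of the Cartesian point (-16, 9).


r = sqrt((-16)^2 + 9^2) = 18.3576
theta = atan2(9, -16) = 150.6422 degrees

r = 18.3576, theta = 150.6422 degrees


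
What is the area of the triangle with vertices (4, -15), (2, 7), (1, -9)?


Area = |x1(y2-y3) + x2(y3-y1) + x3(y1-y2)| / 2
= |4*(7--9) + 2*(-9--15) + 1*(-15-7)| / 2
= 27

27


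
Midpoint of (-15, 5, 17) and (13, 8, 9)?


Midpoint = ((-15+13)/2, (5+8)/2, (17+9)/2) = (-1, 6.5, 13)

(-1, 6.5, 13)


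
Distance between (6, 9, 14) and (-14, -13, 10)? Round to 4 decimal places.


d = sqrt((-14-6)^2 + (-13-9)^2 + (10-14)^2) = 30

30


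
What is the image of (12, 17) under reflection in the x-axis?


Reflection across x-axis: (x, y) -> (x, -y)
(12, 17) -> (12, -17)

(12, -17)


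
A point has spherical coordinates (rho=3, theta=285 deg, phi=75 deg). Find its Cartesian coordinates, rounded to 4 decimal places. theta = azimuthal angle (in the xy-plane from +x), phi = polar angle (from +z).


x = 3 * sin(75) * cos(285) = 0.75
y = 3 * sin(75) * sin(285) = -2.799
z = 3 * cos(75) = 0.7765

(0.75, -2.799, 0.7765)


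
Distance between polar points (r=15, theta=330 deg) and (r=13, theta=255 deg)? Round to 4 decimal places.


d = sqrt(r1^2 + r2^2 - 2*r1*r2*cos(t2-t1))
d = sqrt(15^2 + 13^2 - 2*15*13*cos(255-330)) = 17.119

17.119


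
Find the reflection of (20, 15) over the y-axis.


Reflection across y-axis: (x, y) -> (-x, y)
(20, 15) -> (-20, 15)

(-20, 15)


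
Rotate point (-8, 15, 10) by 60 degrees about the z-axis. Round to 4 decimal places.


x' = -8*cos(60) - 15*sin(60) = -16.9904
y' = -8*sin(60) + 15*cos(60) = 0.5718
z' = 10

(-16.9904, 0.5718, 10)


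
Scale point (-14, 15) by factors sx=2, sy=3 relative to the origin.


Scaling: (x*sx, y*sy) = (-14*2, 15*3) = (-28, 45)

(-28, 45)


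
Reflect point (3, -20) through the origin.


Reflection through origin: (x, y) -> (-x, -y)
(3, -20) -> (-3, 20)

(-3, 20)


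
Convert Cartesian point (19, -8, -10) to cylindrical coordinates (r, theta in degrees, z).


r = sqrt(19^2 + (-8)^2) = 20.6155
theta = atan2(-8, 19) = 337.1663 deg
z = -10

r = 20.6155, theta = 337.1663 deg, z = -10


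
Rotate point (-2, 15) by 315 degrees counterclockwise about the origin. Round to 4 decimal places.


x' = -2*cos(315) - 15*sin(315) = 9.1924
y' = -2*sin(315) + 15*cos(315) = 12.0208

(9.1924, 12.0208)


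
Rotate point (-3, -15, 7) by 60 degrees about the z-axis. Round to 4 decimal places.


x' = -3*cos(60) - -15*sin(60) = 11.4904
y' = -3*sin(60) + -15*cos(60) = -10.0981
z' = 7

(11.4904, -10.0981, 7)


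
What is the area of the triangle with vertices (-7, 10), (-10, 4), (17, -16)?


Area = |x1(y2-y3) + x2(y3-y1) + x3(y1-y2)| / 2
= |-7*(4--16) + -10*(-16-10) + 17*(10-4)| / 2
= 111

111


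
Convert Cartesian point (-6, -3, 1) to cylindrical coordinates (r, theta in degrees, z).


r = sqrt((-6)^2 + (-3)^2) = 6.7082
theta = atan2(-3, -6) = 206.5651 deg
z = 1

r = 6.7082, theta = 206.5651 deg, z = 1


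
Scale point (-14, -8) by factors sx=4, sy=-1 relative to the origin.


Scaling: (x*sx, y*sy) = (-14*4, -8*-1) = (-56, 8)

(-56, 8)


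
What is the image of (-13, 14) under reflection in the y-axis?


Reflection across y-axis: (x, y) -> (-x, y)
(-13, 14) -> (13, 14)

(13, 14)


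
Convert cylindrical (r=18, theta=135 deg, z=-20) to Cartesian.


x = 18 * cos(135) = -12.7279
y = 18 * sin(135) = 12.7279
z = -20

(-12.7279, 12.7279, -20)


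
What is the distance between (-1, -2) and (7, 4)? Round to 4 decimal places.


d = sqrt((7--1)^2 + (4--2)^2) = 10

10


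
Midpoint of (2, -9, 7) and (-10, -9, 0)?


Midpoint = ((2+-10)/2, (-9+-9)/2, (7+0)/2) = (-4, -9, 3.5)

(-4, -9, 3.5)


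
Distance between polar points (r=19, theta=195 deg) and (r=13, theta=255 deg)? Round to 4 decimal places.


d = sqrt(r1^2 + r2^2 - 2*r1*r2*cos(t2-t1))
d = sqrt(19^2 + 13^2 - 2*19*13*cos(255-195)) = 16.8226

16.8226


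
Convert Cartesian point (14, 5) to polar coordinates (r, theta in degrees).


r = sqrt(14^2 + 5^2) = 14.8661
theta = atan2(5, 14) = 19.6538 degrees

r = 14.8661, theta = 19.6538 degrees


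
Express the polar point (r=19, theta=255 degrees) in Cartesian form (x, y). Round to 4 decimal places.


x = 19 * cos(255) = -4.9176
y = 19 * sin(255) = -18.3526

(-4.9176, -18.3526)


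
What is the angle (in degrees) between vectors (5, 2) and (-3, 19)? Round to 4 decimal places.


dot = 5*-3 + 2*19 = 23
|u| = 5.3852, |v| = 19.2354
cos(angle) = 0.222
angle = 77.1712 degrees

77.1712 degrees


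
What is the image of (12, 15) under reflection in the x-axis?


Reflection across x-axis: (x, y) -> (x, -y)
(12, 15) -> (12, -15)

(12, -15)


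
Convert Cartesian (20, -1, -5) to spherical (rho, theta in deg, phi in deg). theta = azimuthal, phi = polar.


rho = sqrt(20^2 + (-1)^2 + (-5)^2) = 20.6398
theta = atan2(-1, 20) = 357.1376 deg
phi = acos(-5/20.6398) = 104.0194 deg

rho = 20.6398, theta = 357.1376 deg, phi = 104.0194 deg


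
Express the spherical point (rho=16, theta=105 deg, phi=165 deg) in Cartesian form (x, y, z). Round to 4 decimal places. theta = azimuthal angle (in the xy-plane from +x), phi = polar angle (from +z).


x = 16 * sin(165) * cos(105) = -1.0718
y = 16 * sin(165) * sin(105) = 4
z = 16 * cos(165) = -15.4548

(-1.0718, 4, -15.4548)


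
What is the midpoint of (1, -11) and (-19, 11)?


Midpoint = ((1+-19)/2, (-11+11)/2) = (-9, 0)

(-9, 0)


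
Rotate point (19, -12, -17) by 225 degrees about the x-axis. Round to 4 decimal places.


x' = 19
y' = -12*cos(225) - -17*sin(225) = -3.5355
z' = -12*sin(225) + -17*cos(225) = 20.5061

(19, -3.5355, 20.5061)


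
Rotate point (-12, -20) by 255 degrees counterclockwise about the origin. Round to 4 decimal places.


x' = -12*cos(255) - -20*sin(255) = -16.2127
y' = -12*sin(255) + -20*cos(255) = 16.7675

(-16.2127, 16.7675)


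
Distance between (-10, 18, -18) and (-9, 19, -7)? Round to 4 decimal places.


d = sqrt((-9--10)^2 + (19-18)^2 + (-7--18)^2) = 11.0905

11.0905


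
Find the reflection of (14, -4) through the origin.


Reflection through origin: (x, y) -> (-x, -y)
(14, -4) -> (-14, 4)

(-14, 4)


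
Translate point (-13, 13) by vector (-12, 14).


Translation: (x+dx, y+dy) = (-13+-12, 13+14) = (-25, 27)

(-25, 27)


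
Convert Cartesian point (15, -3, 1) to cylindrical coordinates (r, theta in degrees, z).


r = sqrt(15^2 + (-3)^2) = 15.2971
theta = atan2(-3, 15) = 348.6901 deg
z = 1

r = 15.2971, theta = 348.6901 deg, z = 1


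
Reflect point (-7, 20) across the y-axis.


Reflection across y-axis: (x, y) -> (-x, y)
(-7, 20) -> (7, 20)

(7, 20)


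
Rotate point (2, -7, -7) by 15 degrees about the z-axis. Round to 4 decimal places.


x' = 2*cos(15) - -7*sin(15) = 3.7436
y' = 2*sin(15) + -7*cos(15) = -6.2438
z' = -7

(3.7436, -6.2438, -7)


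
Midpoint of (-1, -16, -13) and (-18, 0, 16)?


Midpoint = ((-1+-18)/2, (-16+0)/2, (-13+16)/2) = (-9.5, -8, 1.5)

(-9.5, -8, 1.5)


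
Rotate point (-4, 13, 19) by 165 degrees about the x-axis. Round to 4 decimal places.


x' = -4
y' = 13*cos(165) - 19*sin(165) = -17.4746
z' = 13*sin(165) + 19*cos(165) = -14.9879

(-4, -17.4746, -14.9879)


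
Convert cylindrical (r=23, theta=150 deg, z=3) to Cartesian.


x = 23 * cos(150) = -19.9186
y = 23 * sin(150) = 11.5
z = 3

(-19.9186, 11.5, 3)


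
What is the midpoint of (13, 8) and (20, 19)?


Midpoint = ((13+20)/2, (8+19)/2) = (16.5, 13.5)

(16.5, 13.5)


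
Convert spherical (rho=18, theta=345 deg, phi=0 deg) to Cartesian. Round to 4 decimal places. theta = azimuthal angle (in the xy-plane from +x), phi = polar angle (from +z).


x = 18 * sin(0) * cos(345) = 0
y = 18 * sin(0) * sin(345) = 0
z = 18 * cos(0) = 18

(0, 0, 18)


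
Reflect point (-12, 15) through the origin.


Reflection through origin: (x, y) -> (-x, -y)
(-12, 15) -> (12, -15)

(12, -15)


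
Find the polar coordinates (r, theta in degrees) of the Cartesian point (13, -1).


r = sqrt(13^2 + (-1)^2) = 13.0384
theta = atan2(-1, 13) = 355.6013 degrees

r = 13.0384, theta = 355.6013 degrees


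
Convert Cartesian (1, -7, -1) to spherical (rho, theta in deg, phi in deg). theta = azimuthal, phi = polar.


rho = sqrt(1^2 + (-7)^2 + (-1)^2) = 7.1414
theta = atan2(-7, 1) = 278.1301 deg
phi = acos(-1/7.1414) = 98.0495 deg

rho = 7.1414, theta = 278.1301 deg, phi = 98.0495 deg


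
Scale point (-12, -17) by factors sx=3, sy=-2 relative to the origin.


Scaling: (x*sx, y*sy) = (-12*3, -17*-2) = (-36, 34)

(-36, 34)


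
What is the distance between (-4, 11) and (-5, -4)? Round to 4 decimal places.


d = sqrt((-5--4)^2 + (-4-11)^2) = 15.0333

15.0333


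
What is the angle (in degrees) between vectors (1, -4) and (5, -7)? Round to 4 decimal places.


dot = 1*5 + -4*-7 = 33
|u| = 4.1231, |v| = 8.6023
cos(angle) = 0.9304
angle = 21.5014 degrees

21.5014 degrees


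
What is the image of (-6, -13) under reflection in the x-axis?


Reflection across x-axis: (x, y) -> (x, -y)
(-6, -13) -> (-6, 13)

(-6, 13)


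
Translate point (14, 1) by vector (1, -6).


Translation: (x+dx, y+dy) = (14+1, 1+-6) = (15, -5)

(15, -5)


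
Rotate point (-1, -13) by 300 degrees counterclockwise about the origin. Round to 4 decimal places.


x' = -1*cos(300) - -13*sin(300) = -11.7583
y' = -1*sin(300) + -13*cos(300) = -5.634

(-11.7583, -5.634)


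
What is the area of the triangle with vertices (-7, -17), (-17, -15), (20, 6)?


Area = |x1(y2-y3) + x2(y3-y1) + x3(y1-y2)| / 2
= |-7*(-15-6) + -17*(6--17) + 20*(-17--15)| / 2
= 142

142


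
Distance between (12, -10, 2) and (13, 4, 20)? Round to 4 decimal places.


d = sqrt((13-12)^2 + (4--10)^2 + (20-2)^2) = 22.8254

22.8254


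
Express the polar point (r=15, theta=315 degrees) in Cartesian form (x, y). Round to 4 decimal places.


x = 15 * cos(315) = 10.6066
y = 15 * sin(315) = -10.6066

(10.6066, -10.6066)


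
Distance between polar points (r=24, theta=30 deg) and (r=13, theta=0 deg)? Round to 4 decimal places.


d = sqrt(r1^2 + r2^2 - 2*r1*r2*cos(t2-t1))
d = sqrt(24^2 + 13^2 - 2*24*13*cos(0-30)) = 14.3039

14.3039


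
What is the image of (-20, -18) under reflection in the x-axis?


Reflection across x-axis: (x, y) -> (x, -y)
(-20, -18) -> (-20, 18)

(-20, 18)


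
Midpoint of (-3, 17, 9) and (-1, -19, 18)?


Midpoint = ((-3+-1)/2, (17+-19)/2, (9+18)/2) = (-2, -1, 13.5)

(-2, -1, 13.5)


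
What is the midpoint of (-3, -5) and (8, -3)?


Midpoint = ((-3+8)/2, (-5+-3)/2) = (2.5, -4)

(2.5, -4)


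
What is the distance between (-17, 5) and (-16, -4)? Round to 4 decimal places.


d = sqrt((-16--17)^2 + (-4-5)^2) = 9.0554

9.0554


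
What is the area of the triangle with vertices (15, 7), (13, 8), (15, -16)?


Area = |x1(y2-y3) + x2(y3-y1) + x3(y1-y2)| / 2
= |15*(8--16) + 13*(-16-7) + 15*(7-8)| / 2
= 23

23


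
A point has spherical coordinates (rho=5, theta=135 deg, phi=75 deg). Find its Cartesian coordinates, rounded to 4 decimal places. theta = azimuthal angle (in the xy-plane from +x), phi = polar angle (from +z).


x = 5 * sin(75) * cos(135) = -3.4151
y = 5 * sin(75) * sin(135) = 3.4151
z = 5 * cos(75) = 1.2941

(-3.4151, 3.4151, 1.2941)


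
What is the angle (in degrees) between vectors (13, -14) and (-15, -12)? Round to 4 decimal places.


dot = 13*-15 + -14*-12 = -27
|u| = 19.105, |v| = 19.2094
cos(angle) = -0.0736
angle = 94.2191 degrees

94.2191 degrees


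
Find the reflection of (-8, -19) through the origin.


Reflection through origin: (x, y) -> (-x, -y)
(-8, -19) -> (8, 19)

(8, 19)


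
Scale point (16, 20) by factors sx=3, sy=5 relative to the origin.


Scaling: (x*sx, y*sy) = (16*3, 20*5) = (48, 100)

(48, 100)


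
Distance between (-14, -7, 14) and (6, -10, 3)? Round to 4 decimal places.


d = sqrt((6--14)^2 + (-10--7)^2 + (3-14)^2) = 23.0217

23.0217


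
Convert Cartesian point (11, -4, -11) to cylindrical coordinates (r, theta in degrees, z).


r = sqrt(11^2 + (-4)^2) = 11.7047
theta = atan2(-4, 11) = 340.0169 deg
z = -11

r = 11.7047, theta = 340.0169 deg, z = -11


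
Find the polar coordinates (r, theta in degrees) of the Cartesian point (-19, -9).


r = sqrt((-19)^2 + (-9)^2) = 21.0238
theta = atan2(-9, -19) = 205.3462 degrees

r = 21.0238, theta = 205.3462 degrees


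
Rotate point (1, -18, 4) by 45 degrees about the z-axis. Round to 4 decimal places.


x' = 1*cos(45) - -18*sin(45) = 13.435
y' = 1*sin(45) + -18*cos(45) = -12.0208
z' = 4

(13.435, -12.0208, 4)


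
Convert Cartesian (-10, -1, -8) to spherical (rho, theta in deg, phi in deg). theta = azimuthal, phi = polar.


rho = sqrt((-10)^2 + (-1)^2 + (-8)^2) = 12.8452
theta = atan2(-1, -10) = 185.7106 deg
phi = acos(-8/12.8452) = 128.5208 deg

rho = 12.8452, theta = 185.7106 deg, phi = 128.5208 deg


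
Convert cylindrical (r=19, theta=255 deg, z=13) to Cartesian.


x = 19 * cos(255) = -4.9176
y = 19 * sin(255) = -18.3526
z = 13

(-4.9176, -18.3526, 13)


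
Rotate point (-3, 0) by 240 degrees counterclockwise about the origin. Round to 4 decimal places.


x' = -3*cos(240) - 0*sin(240) = 1.5
y' = -3*sin(240) + 0*cos(240) = 2.5981

(1.5, 2.5981)


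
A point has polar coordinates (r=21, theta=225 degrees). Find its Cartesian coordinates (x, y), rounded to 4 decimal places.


x = 21 * cos(225) = -14.8492
y = 21 * sin(225) = -14.8492

(-14.8492, -14.8492)


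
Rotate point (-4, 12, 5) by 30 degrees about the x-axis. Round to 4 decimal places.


x' = -4
y' = 12*cos(30) - 5*sin(30) = 7.8923
z' = 12*sin(30) + 5*cos(30) = 10.3301

(-4, 7.8923, 10.3301)


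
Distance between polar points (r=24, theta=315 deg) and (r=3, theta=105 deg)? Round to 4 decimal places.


d = sqrt(r1^2 + r2^2 - 2*r1*r2*cos(t2-t1))
d = sqrt(24^2 + 3^2 - 2*24*3*cos(105-315)) = 26.6403

26.6403


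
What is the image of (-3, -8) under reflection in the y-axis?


Reflection across y-axis: (x, y) -> (-x, y)
(-3, -8) -> (3, -8)

(3, -8)


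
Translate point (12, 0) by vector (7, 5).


Translation: (x+dx, y+dy) = (12+7, 0+5) = (19, 5)

(19, 5)


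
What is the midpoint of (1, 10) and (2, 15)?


Midpoint = ((1+2)/2, (10+15)/2) = (1.5, 12.5)

(1.5, 12.5)


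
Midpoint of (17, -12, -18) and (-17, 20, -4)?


Midpoint = ((17+-17)/2, (-12+20)/2, (-18+-4)/2) = (0, 4, -11)

(0, 4, -11)


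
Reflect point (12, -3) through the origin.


Reflection through origin: (x, y) -> (-x, -y)
(12, -3) -> (-12, 3)

(-12, 3)


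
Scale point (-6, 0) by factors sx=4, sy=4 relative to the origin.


Scaling: (x*sx, y*sy) = (-6*4, 0*4) = (-24, 0)

(-24, 0)


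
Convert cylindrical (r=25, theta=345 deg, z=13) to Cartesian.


x = 25 * cos(345) = 24.1481
y = 25 * sin(345) = -6.4705
z = 13

(24.1481, -6.4705, 13)


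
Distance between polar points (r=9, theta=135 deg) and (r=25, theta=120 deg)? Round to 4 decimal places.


d = sqrt(r1^2 + r2^2 - 2*r1*r2*cos(t2-t1))
d = sqrt(9^2 + 25^2 - 2*9*25*cos(120-135)) = 16.4722

16.4722


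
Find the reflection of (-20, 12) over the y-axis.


Reflection across y-axis: (x, y) -> (-x, y)
(-20, 12) -> (20, 12)

(20, 12)


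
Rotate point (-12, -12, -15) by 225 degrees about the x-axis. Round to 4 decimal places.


x' = -12
y' = -12*cos(225) - -15*sin(225) = -2.1213
z' = -12*sin(225) + -15*cos(225) = 19.0919

(-12, -2.1213, 19.0919)


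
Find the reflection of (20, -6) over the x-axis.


Reflection across x-axis: (x, y) -> (x, -y)
(20, -6) -> (20, 6)

(20, 6)


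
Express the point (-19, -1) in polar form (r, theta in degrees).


r = sqrt((-19)^2 + (-1)^2) = 19.0263
theta = atan2(-1, -19) = 183.0128 degrees

r = 19.0263, theta = 183.0128 degrees


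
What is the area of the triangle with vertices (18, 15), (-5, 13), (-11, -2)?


Area = |x1(y2-y3) + x2(y3-y1) + x3(y1-y2)| / 2
= |18*(13--2) + -5*(-2-15) + -11*(15-13)| / 2
= 166.5

166.5


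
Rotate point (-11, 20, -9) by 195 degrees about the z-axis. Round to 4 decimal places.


x' = -11*cos(195) - 20*sin(195) = 15.8016
y' = -11*sin(195) + 20*cos(195) = -16.4715
z' = -9

(15.8016, -16.4715, -9)


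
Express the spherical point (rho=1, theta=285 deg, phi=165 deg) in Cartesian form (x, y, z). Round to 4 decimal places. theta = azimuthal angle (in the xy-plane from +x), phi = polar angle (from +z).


x = 1 * sin(165) * cos(285) = 0.067
y = 1 * sin(165) * sin(285) = -0.25
z = 1 * cos(165) = -0.9659

(0.067, -0.25, -0.9659)


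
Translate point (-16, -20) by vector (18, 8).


Translation: (x+dx, y+dy) = (-16+18, -20+8) = (2, -12)

(2, -12)


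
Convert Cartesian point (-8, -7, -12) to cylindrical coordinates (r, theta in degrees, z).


r = sqrt((-8)^2 + (-7)^2) = 10.6301
theta = atan2(-7, -8) = 221.1859 deg
z = -12

r = 10.6301, theta = 221.1859 deg, z = -12


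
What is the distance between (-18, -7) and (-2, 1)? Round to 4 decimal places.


d = sqrt((-2--18)^2 + (1--7)^2) = 17.8885

17.8885


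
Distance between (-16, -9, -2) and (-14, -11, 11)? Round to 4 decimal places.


d = sqrt((-14--16)^2 + (-11--9)^2 + (11--2)^2) = 13.3041

13.3041


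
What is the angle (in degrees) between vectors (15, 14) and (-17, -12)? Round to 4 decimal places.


dot = 15*-17 + 14*-12 = -423
|u| = 20.5183, |v| = 20.8087
cos(angle) = -0.9907
angle = 172.1925 degrees

172.1925 degrees


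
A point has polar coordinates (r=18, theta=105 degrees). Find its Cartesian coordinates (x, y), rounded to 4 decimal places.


x = 18 * cos(105) = -4.6587
y = 18 * sin(105) = 17.3867

(-4.6587, 17.3867)


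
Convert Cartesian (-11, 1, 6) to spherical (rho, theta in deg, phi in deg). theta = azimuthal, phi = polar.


rho = sqrt((-11)^2 + 1^2 + 6^2) = 12.5698
theta = atan2(1, -11) = 174.8056 deg
phi = acos(6/12.5698) = 61.4886 deg

rho = 12.5698, theta = 174.8056 deg, phi = 61.4886 deg


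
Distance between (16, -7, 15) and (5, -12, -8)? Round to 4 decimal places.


d = sqrt((5-16)^2 + (-12--7)^2 + (-8-15)^2) = 25.9808

25.9808


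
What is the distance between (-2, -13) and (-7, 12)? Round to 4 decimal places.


d = sqrt((-7--2)^2 + (12--13)^2) = 25.4951

25.4951


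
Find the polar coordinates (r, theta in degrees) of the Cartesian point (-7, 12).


r = sqrt((-7)^2 + 12^2) = 13.8924
theta = atan2(12, -7) = 120.2564 degrees

r = 13.8924, theta = 120.2564 degrees


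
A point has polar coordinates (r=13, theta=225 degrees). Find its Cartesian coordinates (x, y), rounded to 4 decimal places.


x = 13 * cos(225) = -9.1924
y = 13 * sin(225) = -9.1924

(-9.1924, -9.1924)


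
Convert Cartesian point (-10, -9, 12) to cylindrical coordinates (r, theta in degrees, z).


r = sqrt((-10)^2 + (-9)^2) = 13.4536
theta = atan2(-9, -10) = 221.9872 deg
z = 12

r = 13.4536, theta = 221.9872 deg, z = 12


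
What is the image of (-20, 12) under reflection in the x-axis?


Reflection across x-axis: (x, y) -> (x, -y)
(-20, 12) -> (-20, -12)

(-20, -12)


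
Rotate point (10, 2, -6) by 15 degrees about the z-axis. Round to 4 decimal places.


x' = 10*cos(15) - 2*sin(15) = 9.1416
y' = 10*sin(15) + 2*cos(15) = 4.52
z' = -6

(9.1416, 4.52, -6)


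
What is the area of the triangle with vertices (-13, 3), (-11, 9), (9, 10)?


Area = |x1(y2-y3) + x2(y3-y1) + x3(y1-y2)| / 2
= |-13*(9-10) + -11*(10-3) + 9*(3-9)| / 2
= 59

59


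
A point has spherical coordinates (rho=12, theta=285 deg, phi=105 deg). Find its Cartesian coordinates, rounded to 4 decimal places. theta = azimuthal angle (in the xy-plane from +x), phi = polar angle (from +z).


x = 12 * sin(105) * cos(285) = 3
y = 12 * sin(105) * sin(285) = -11.1962
z = 12 * cos(105) = -3.1058

(3, -11.1962, -3.1058)


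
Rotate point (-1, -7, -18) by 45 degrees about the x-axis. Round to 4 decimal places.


x' = -1
y' = -7*cos(45) - -18*sin(45) = 7.7782
z' = -7*sin(45) + -18*cos(45) = -17.6777

(-1, 7.7782, -17.6777)


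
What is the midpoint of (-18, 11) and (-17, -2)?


Midpoint = ((-18+-17)/2, (11+-2)/2) = (-17.5, 4.5)

(-17.5, 4.5)


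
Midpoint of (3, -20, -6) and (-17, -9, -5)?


Midpoint = ((3+-17)/2, (-20+-9)/2, (-6+-5)/2) = (-7, -14.5, -5.5)

(-7, -14.5, -5.5)


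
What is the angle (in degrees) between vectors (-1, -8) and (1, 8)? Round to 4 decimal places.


dot = -1*1 + -8*8 = -65
|u| = 8.0623, |v| = 8.0623
cos(angle) = -1
angle = 180 degrees

180 degrees


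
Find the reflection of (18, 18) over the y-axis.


Reflection across y-axis: (x, y) -> (-x, y)
(18, 18) -> (-18, 18)

(-18, 18)


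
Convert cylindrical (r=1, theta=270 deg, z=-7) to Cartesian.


x = 1 * cos(270) = 0
y = 1 * sin(270) = -1
z = -7

(0, -1, -7)


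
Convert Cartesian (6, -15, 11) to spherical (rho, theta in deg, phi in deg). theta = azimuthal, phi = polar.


rho = sqrt(6^2 + (-15)^2 + 11^2) = 19.5448
theta = atan2(-15, 6) = 291.8014 deg
phi = acos(11/19.5448) = 55.7497 deg

rho = 19.5448, theta = 291.8014 deg, phi = 55.7497 deg


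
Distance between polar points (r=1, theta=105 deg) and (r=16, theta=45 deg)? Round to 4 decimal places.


d = sqrt(r1^2 + r2^2 - 2*r1*r2*cos(t2-t1))
d = sqrt(1^2 + 16^2 - 2*1*16*cos(45-105)) = 15.5242

15.5242


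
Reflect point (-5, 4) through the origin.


Reflection through origin: (x, y) -> (-x, -y)
(-5, 4) -> (5, -4)

(5, -4)


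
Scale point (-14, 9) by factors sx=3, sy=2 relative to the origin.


Scaling: (x*sx, y*sy) = (-14*3, 9*2) = (-42, 18)

(-42, 18)


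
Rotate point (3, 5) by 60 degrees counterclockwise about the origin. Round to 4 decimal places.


x' = 3*cos(60) - 5*sin(60) = -2.8301
y' = 3*sin(60) + 5*cos(60) = 5.0981

(-2.8301, 5.0981)


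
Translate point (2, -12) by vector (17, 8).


Translation: (x+dx, y+dy) = (2+17, -12+8) = (19, -4)

(19, -4)


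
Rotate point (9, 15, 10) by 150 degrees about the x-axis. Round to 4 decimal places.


x' = 9
y' = 15*cos(150) - 10*sin(150) = -17.9904
z' = 15*sin(150) + 10*cos(150) = -1.1603

(9, -17.9904, -1.1603)


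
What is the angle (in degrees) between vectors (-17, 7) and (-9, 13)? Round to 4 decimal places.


dot = -17*-9 + 7*13 = 244
|u| = 18.3848, |v| = 15.8114
cos(angle) = 0.8394
angle = 32.9247 degrees

32.9247 degrees


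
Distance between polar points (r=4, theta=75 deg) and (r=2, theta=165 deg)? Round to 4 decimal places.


d = sqrt(r1^2 + r2^2 - 2*r1*r2*cos(t2-t1))
d = sqrt(4^2 + 2^2 - 2*4*2*cos(165-75)) = 4.4721

4.4721


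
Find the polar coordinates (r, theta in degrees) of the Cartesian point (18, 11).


r = sqrt(18^2 + 11^2) = 21.095
theta = atan2(11, 18) = 31.4296 degrees

r = 21.095, theta = 31.4296 degrees


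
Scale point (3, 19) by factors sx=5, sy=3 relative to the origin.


Scaling: (x*sx, y*sy) = (3*5, 19*3) = (15, 57)

(15, 57)


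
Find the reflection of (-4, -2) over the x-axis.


Reflection across x-axis: (x, y) -> (x, -y)
(-4, -2) -> (-4, 2)

(-4, 2)


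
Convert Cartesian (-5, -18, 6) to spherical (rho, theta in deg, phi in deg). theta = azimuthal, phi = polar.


rho = sqrt((-5)^2 + (-18)^2 + 6^2) = 19.6214
theta = atan2(-18, -5) = 254.4759 deg
phi = acos(6/19.6214) = 72.1944 deg

rho = 19.6214, theta = 254.4759 deg, phi = 72.1944 deg


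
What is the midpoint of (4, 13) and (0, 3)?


Midpoint = ((4+0)/2, (13+3)/2) = (2, 8)

(2, 8)


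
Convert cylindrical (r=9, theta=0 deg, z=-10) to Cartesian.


x = 9 * cos(0) = 9
y = 9 * sin(0) = 0
z = -10

(9, 0, -10)


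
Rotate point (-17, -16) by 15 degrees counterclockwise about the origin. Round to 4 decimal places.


x' = -17*cos(15) - -16*sin(15) = -12.2796
y' = -17*sin(15) + -16*cos(15) = -19.8547

(-12.2796, -19.8547)


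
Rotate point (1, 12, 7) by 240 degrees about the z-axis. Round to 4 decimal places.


x' = 1*cos(240) - 12*sin(240) = 9.8923
y' = 1*sin(240) + 12*cos(240) = -6.866
z' = 7

(9.8923, -6.866, 7)


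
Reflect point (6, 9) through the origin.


Reflection through origin: (x, y) -> (-x, -y)
(6, 9) -> (-6, -9)

(-6, -9)


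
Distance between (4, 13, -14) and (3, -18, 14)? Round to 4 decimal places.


d = sqrt((3-4)^2 + (-18-13)^2 + (14--14)^2) = 41.7852

41.7852


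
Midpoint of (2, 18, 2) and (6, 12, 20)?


Midpoint = ((2+6)/2, (18+12)/2, (2+20)/2) = (4, 15, 11)

(4, 15, 11)


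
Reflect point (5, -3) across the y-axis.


Reflection across y-axis: (x, y) -> (-x, y)
(5, -3) -> (-5, -3)

(-5, -3)


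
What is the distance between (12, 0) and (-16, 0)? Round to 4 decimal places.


d = sqrt((-16-12)^2 + (0-0)^2) = 28

28


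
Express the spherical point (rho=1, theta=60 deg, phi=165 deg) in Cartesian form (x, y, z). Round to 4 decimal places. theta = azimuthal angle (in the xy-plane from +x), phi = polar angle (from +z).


x = 1 * sin(165) * cos(60) = 0.1294
y = 1 * sin(165) * sin(60) = 0.2241
z = 1 * cos(165) = -0.9659

(0.1294, 0.2241, -0.9659)


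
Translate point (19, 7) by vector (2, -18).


Translation: (x+dx, y+dy) = (19+2, 7+-18) = (21, -11)

(21, -11)


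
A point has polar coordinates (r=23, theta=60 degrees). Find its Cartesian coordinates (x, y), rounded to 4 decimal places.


x = 23 * cos(60) = 11.5
y = 23 * sin(60) = 19.9186

(11.5, 19.9186)


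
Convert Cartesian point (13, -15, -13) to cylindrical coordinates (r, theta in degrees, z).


r = sqrt(13^2 + (-15)^2) = 19.8494
theta = atan2(-15, 13) = 310.9144 deg
z = -13

r = 19.8494, theta = 310.9144 deg, z = -13


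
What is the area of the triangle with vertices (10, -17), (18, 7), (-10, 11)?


Area = |x1(y2-y3) + x2(y3-y1) + x3(y1-y2)| / 2
= |10*(7-11) + 18*(11--17) + -10*(-17-7)| / 2
= 352

352


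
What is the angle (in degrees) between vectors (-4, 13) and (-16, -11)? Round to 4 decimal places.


dot = -4*-16 + 13*-11 = -79
|u| = 13.6015, |v| = 19.4165
cos(angle) = -0.2991
angle = 107.4058 degrees

107.4058 degrees
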